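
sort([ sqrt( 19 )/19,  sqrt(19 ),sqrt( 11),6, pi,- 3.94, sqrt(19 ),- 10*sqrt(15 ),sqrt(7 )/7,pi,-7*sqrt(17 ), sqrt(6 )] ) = [ - 10*sqrt(15),-7*sqrt ( 17), - 3.94, sqrt ( 19 ) /19,  sqrt ( 7)/7, sqrt( 6 ),pi, pi,  sqrt (11),sqrt( 19),sqrt( 19 ), 6]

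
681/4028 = 681/4028  =  0.17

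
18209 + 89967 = 108176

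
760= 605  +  155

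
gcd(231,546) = 21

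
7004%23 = 12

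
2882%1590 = 1292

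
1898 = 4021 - 2123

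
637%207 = 16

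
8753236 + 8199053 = 16952289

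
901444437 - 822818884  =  78625553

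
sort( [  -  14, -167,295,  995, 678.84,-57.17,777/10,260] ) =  [ - 167,-57.17, - 14,777/10 , 260, 295, 678.84,995 ] 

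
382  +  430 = 812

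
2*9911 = 19822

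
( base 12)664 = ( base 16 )3ac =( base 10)940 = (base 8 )1654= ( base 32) TC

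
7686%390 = 276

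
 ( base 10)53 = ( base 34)1j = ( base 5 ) 203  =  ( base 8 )65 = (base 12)45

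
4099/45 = 4099/45 = 91.09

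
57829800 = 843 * 68600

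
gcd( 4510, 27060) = 4510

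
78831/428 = 78831/428 = 184.18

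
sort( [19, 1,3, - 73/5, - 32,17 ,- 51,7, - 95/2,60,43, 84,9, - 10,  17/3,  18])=[ - 51, - 95/2,-32, - 73/5  , -10, 1, 3 , 17/3, 7, 9, 17,18,19,  43,60, 84 ] 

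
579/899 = 579/899 = 0.64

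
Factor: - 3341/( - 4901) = 257/377  =  13^( - 1)*29^ (- 1)*257^1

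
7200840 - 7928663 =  - 727823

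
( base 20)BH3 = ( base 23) 8M5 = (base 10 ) 4743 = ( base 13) 220b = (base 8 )11207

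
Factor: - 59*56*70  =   - 231280 = -  2^4*5^1*7^2 * 59^1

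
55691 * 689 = 38371099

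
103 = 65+38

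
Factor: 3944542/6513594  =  1972271/3256797= 3^(-1) * 7^1*53^( - 1 )*139^1*2027^1*20483^( - 1 ) 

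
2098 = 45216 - 43118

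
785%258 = 11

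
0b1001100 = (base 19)40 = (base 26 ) 2o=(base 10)76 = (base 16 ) 4C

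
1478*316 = 467048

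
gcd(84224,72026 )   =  2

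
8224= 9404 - 1180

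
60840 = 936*65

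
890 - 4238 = - 3348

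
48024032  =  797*60256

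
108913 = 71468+37445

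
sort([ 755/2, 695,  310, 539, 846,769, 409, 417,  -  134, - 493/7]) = [-134, - 493/7,310, 755/2, 409,417, 539, 695,769,846]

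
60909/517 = 117+420/517 = 117.81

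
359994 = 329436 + 30558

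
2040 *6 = 12240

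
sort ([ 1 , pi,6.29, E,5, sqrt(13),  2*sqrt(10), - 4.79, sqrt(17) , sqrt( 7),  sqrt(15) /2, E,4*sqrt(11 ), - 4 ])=[ - 4.79, - 4,1, sqrt (15)/2, sqrt( 7 ),E, E, pi,sqrt(13),  sqrt(17), 5 , 6.29,  2*sqrt(10), 4*sqrt ( 11)]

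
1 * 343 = 343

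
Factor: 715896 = 2^3*3^2*61^1*163^1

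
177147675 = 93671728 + 83475947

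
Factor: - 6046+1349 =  - 7^1*11^1*61^1 = -4697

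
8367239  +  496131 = 8863370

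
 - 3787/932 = -5 + 873/932= - 4.06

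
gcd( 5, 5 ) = 5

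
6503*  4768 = 31006304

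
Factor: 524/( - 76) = -19^( - 1 )* 131^1 =- 131/19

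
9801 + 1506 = 11307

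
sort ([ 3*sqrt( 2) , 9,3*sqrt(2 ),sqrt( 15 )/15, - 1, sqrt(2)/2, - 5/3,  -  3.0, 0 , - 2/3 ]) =[ - 3.0,- 5/3,-1, - 2/3, 0, sqrt( 15 )/15, sqrt ( 2 )/2  ,  3 * sqrt( 2 ),3*sqrt( 2), 9 ]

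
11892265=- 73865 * (-161) 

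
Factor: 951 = 3^1*317^1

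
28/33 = 28/33= 0.85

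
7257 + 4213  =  11470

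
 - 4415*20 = -88300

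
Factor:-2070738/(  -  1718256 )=345123/286376 = 2^(-3 )*3^2*31^1*1237^1*35797^( -1) 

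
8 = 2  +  6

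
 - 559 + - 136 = - 695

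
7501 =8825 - 1324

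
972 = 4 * 243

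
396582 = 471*842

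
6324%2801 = 722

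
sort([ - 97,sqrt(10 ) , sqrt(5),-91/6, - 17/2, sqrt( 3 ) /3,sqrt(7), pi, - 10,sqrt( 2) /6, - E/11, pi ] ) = [ - 97, - 91/6, - 10,-17/2, - E/11,sqrt(2 ) /6,sqrt(3 ) /3, sqrt( 5),sqrt(7),pi,pi,  sqrt( 10)]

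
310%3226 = 310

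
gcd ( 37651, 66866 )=1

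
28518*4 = 114072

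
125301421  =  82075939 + 43225482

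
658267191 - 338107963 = 320159228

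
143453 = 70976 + 72477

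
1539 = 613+926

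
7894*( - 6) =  - 47364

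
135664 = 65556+70108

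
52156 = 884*59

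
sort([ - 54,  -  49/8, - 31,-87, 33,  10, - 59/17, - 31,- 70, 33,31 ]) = [ - 87, -70,-54, - 31, - 31, - 49/8,  -  59/17, 10,31, 33 , 33]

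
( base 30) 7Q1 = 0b1101110101001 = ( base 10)7081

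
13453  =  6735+6718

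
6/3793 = 6/3793 = 0.00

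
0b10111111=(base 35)5G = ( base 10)191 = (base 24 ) 7n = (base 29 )6H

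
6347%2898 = 551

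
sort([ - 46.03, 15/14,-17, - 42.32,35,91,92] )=[ - 46.03, - 42.32 , - 17,15/14,35,  91,92] 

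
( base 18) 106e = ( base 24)A82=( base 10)5954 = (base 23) b5k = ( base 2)1011101000010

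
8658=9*962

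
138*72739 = 10037982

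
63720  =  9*7080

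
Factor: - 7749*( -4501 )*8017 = 279618922233  =  3^3*7^2*41^1*643^1*8017^1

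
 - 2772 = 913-3685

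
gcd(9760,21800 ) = 40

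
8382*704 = 5900928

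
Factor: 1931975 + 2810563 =4742538 = 2^1*3^1*59^1*13397^1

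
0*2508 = 0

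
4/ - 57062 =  - 1 + 28529/28531 = -0.00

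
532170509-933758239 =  - 401587730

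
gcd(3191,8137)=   1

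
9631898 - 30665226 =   -  21033328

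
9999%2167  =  1331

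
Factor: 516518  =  2^1 * 41^1*6299^1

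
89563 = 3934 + 85629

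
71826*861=61842186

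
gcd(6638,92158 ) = 2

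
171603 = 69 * 2487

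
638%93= 80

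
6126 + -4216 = 1910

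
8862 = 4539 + 4323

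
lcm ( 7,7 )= 7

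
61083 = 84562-23479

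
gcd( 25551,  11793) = 3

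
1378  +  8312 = 9690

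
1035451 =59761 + 975690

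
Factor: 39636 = 2^2*3^3*367^1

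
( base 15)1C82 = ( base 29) 7AK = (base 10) 6197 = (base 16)1835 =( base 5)144242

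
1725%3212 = 1725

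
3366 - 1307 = 2059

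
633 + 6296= 6929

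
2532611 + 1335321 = 3867932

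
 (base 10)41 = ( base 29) 1C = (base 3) 1112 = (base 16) 29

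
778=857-79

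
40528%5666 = 866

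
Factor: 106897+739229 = 846126= 2^1*3^5*1741^1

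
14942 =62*241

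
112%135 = 112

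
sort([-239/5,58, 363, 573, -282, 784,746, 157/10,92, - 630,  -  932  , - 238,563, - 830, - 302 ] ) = [ - 932, - 830, - 630,-302, - 282, - 238, - 239/5,157/10, 58, 92,  363, 563, 573 , 746, 784]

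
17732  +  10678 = 28410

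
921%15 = 6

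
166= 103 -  - 63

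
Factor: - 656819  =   - 656819^1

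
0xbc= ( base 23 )84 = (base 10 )188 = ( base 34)5I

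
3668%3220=448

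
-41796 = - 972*43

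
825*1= 825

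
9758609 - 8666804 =1091805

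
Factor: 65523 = 3^1*21841^1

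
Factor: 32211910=2^1*5^1 * 787^1*4093^1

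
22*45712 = 1005664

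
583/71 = 583/71 = 8.21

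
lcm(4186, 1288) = 16744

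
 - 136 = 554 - 690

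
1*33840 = 33840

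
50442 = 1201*42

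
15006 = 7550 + 7456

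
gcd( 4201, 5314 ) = 1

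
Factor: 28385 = 5^1*7^1*811^1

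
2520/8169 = 120/389  =  0.31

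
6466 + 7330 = 13796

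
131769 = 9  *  14641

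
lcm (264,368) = 12144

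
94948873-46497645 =48451228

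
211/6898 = 211/6898 = 0.03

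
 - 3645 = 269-3914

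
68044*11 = 748484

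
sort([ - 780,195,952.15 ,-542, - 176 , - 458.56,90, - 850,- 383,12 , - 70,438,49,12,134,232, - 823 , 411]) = [ - 850, - 823, - 780,  -  542, - 458.56, - 383, - 176, - 70,12,12, 49,90,  134, 195,232,  411,438,952.15 ]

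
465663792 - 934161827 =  - 468498035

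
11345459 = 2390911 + 8954548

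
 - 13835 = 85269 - 99104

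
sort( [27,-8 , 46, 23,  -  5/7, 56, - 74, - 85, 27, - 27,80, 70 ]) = [ - 85, - 74, - 27,  -  8,-5/7, 23, 27,27, 46,  56,70,80]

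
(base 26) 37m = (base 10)2232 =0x8b8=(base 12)1360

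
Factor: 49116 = 2^2 *3^1*4093^1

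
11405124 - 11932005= - 526881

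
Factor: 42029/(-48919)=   -  61/71= -61^1*71^ ( - 1)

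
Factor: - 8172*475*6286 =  - 2^3 * 3^2*5^2*7^1 * 19^1*227^1 * 449^1 = - 24400366200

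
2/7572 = 1/3786  =  0.00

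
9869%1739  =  1174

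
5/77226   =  5/77226 = 0.00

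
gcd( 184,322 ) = 46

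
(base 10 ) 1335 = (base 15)5e0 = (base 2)10100110111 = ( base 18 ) 423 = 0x537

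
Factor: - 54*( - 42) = 2268=2^2*3^4*7^1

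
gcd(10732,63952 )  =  4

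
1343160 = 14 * 95940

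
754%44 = 6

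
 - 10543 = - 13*811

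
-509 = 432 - 941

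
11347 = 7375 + 3972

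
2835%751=582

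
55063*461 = 25384043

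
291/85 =3 + 36/85 = 3.42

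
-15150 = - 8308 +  - 6842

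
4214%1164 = 722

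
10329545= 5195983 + 5133562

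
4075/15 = 271+ 2/3 = 271.67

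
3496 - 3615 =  - 119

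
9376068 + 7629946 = 17006014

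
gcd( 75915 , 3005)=5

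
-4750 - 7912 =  - 12662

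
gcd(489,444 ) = 3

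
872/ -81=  - 11 + 19/81  =  - 10.77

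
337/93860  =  337/93860 = 0.00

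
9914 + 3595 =13509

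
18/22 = 9/11  =  0.82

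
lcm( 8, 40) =40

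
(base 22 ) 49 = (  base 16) 61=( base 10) 97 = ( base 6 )241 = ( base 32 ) 31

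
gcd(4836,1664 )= 52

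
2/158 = 1/79  =  0.01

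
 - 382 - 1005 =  - 1387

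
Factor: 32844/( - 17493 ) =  - 92/49=-2^2*7^ ( - 2) *23^1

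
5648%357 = 293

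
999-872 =127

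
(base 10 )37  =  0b100101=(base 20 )1H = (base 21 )1G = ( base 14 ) 29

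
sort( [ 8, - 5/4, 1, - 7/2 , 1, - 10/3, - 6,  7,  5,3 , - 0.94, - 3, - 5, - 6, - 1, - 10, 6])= [-10  , - 6, - 6,-5, - 7/2, - 10/3, - 3,-5/4, - 1 ,-0.94, 1,1,3, 5,6,7, 8]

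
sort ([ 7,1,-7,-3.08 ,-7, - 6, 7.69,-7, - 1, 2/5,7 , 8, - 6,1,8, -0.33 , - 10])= [ - 10, - 7,  -  7,- 7,-6, - 6, - 3.08,-1, - 0.33,2/5,1, 1,7,7 , 7.69,8,8]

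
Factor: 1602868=2^2*43^1* 9319^1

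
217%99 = 19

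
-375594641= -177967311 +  - 197627330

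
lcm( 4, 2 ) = 4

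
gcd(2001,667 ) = 667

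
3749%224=165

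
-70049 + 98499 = 28450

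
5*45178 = 225890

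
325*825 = 268125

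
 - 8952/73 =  - 123 + 27/73 = -122.63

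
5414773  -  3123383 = 2291390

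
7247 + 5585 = 12832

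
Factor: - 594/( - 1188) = 1/2 = 2^( - 1) 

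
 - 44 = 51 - 95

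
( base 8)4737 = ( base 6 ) 15411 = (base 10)2527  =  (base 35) 227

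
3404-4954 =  - 1550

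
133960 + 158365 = 292325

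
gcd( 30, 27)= 3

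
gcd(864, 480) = 96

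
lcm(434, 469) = 29078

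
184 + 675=859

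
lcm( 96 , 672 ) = 672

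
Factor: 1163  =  1163^1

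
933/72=12 + 23/24=12.96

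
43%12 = 7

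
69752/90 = 775 +1/45= 775.02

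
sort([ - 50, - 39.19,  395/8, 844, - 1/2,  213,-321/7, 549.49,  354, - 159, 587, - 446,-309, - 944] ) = [ - 944 , - 446, - 309, - 159, - 50,- 321/7, - 39.19, - 1/2,395/8, 213,  354,  549.49, 587, 844 ]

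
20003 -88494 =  - 68491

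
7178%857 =322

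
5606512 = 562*9976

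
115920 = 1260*92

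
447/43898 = 447/43898 = 0.01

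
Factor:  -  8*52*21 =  - 2^5*3^1*7^1*13^1 = -  8736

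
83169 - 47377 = 35792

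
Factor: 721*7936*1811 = 10362281216 =2^8*7^1*31^1*103^1*1811^1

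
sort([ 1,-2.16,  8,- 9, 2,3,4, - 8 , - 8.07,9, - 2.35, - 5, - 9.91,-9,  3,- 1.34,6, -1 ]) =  [ - 9.91 , -9, - 9 , - 8.07, - 8, - 5, - 2.35, - 2.16, - 1.34, - 1,1 , 2,3,3, 4 , 6,8, 9] 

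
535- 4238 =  - 3703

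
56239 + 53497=109736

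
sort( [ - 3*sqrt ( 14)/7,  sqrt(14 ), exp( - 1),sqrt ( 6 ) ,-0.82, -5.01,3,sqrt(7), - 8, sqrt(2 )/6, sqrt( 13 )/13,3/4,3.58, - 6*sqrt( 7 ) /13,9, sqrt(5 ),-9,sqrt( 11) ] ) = [ - 9, - 8, - 5.01, - 3* sqrt(14) /7, - 6*sqrt( 7 ) /13, - 0.82,sqrt ( 2 ) /6, sqrt(13)/13,exp( - 1), 3/4, sqrt( 5 ), sqrt( 6 ),  sqrt( 7 ), 3,  sqrt( 11) , 3.58,sqrt( 14),9] 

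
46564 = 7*6652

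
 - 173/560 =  - 173/560 = - 0.31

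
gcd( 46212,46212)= 46212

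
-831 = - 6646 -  - 5815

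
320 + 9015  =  9335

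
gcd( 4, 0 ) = 4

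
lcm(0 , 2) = 0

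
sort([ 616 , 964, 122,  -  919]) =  [  -  919 , 122,616, 964 ] 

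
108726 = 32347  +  76379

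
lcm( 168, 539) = 12936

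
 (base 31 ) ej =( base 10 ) 453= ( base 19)14g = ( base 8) 705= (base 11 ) 382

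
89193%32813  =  23567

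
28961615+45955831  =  74917446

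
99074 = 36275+62799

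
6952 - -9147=16099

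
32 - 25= 7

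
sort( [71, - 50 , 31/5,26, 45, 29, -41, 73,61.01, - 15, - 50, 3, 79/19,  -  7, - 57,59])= [ -57, - 50,-50 , - 41 , - 15, - 7,3, 79/19, 31/5,26, 29,45,59,61.01,71 , 73] 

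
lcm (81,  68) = 5508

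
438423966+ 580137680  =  1018561646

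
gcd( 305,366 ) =61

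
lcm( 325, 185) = 12025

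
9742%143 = 18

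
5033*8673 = 43651209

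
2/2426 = 1/1213=0.00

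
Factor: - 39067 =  - 7^1*5581^1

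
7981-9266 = - 1285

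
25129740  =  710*35394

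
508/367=1 + 141/367 = 1.38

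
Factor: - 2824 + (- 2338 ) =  - 5162 = -  2^1*29^1*89^1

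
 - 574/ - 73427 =574/73427  =  0.01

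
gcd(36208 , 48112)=496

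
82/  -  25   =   - 82/25 = -3.28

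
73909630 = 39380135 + 34529495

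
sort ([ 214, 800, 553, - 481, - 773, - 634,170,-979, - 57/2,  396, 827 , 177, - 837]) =[- 979,-837, - 773, - 634, - 481, - 57/2, 170, 177 , 214, 396 , 553, 800,827]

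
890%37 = 2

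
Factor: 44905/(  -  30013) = -5^1*7^1 * 1283^1*30013^( - 1)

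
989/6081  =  989/6081=0.16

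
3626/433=3626/433= 8.37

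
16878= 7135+9743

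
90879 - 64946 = 25933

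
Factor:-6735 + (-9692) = -16427= - 16427^1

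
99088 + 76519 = 175607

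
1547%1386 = 161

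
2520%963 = 594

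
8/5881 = 8/5881 = 0.00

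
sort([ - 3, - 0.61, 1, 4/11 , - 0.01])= [ - 3, - 0.61, - 0.01, 4/11, 1]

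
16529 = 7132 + 9397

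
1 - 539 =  - 538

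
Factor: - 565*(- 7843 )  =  4431295=5^1*11^1 *23^1* 31^1*113^1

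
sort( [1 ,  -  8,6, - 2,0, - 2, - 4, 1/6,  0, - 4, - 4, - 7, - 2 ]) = [-8,-7, - 4, - 4, - 4, - 2,-2, - 2,  0,0,1/6,1,6 ] 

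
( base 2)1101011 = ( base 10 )107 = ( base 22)4J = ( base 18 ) 5H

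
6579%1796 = 1191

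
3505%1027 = 424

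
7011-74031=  - 67020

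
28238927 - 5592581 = 22646346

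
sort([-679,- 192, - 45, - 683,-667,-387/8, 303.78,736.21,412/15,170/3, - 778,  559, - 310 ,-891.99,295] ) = [ - 891.99, - 778 , - 683, - 679, - 667,- 310,-192, - 387/8 , - 45,412/15,170/3 , 295, 303.78, 559,  736.21]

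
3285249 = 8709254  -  5424005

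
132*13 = 1716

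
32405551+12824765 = 45230316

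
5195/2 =5195/2 = 2597.50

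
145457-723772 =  - 578315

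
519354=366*1419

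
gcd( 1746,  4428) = 18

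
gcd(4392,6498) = 18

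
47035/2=23517 + 1/2 = 23517.50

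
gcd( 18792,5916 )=348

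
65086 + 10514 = 75600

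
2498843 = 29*86167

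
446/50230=223/25115 = 0.01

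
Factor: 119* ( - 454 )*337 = -2^1*7^1 * 17^1*227^1*337^1 = - 18206762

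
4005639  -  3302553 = 703086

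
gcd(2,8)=2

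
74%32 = 10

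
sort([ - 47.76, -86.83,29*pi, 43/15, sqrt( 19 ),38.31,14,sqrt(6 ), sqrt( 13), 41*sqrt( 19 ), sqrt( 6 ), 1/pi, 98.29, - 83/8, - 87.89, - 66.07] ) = [ - 87.89, - 86.83, - 66.07, - 47.76, - 83/8, 1/pi, sqrt( 6),sqrt(6 ),43/15, sqrt( 13 ), sqrt( 19 ), 14,  38.31, 29*pi,98.29,41*sqrt( 19)] 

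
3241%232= 225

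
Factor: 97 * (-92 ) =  - 2^2 *23^1*97^1 = - 8924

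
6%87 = 6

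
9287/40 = 9287/40 = 232.18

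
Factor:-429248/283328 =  - 233^ (-1)*353^1 = - 353/233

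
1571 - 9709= - 8138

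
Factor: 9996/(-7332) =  - 7^2*13^( - 1 )*17^1*47^( -1)=- 833/611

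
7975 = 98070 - 90095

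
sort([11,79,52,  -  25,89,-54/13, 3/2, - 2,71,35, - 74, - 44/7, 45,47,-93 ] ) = [-93, - 74, - 25, - 44/7, - 54/13, - 2,3/2, 11, 35,45,47,52,71 , 79,89] 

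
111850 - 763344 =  - 651494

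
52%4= 0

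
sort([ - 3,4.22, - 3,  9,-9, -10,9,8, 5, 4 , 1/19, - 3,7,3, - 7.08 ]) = [-10,  -  9,-7.08,-3 , - 3  , - 3, 1/19,3,4,  4.22,5, 7, 8,9 , 9 ]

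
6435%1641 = 1512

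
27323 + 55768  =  83091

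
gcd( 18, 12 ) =6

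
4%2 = 0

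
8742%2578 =1008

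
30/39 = 10/13  =  0.77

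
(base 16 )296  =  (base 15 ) 2E2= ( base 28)NI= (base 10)662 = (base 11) 552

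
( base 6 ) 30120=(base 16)f60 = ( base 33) 3K9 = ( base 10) 3936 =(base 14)1612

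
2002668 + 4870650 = 6873318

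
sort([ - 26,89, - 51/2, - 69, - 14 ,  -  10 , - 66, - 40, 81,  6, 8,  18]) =[ -69, - 66, - 40, -26,  -  51/2, - 14, - 10,6,8,18,81,89]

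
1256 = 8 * 157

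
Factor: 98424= 2^3*3^2*1367^1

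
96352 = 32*3011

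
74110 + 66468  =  140578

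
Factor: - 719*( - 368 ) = 2^4 *23^1 * 719^1 = 264592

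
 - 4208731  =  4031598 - 8240329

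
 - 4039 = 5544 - 9583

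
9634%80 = 34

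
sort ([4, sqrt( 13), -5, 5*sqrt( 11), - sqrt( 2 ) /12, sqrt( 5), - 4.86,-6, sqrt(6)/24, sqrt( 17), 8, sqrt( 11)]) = [-6 , - 5, - 4.86, - sqrt( 2 ) /12, sqrt( 6) /24,sqrt( 5),  sqrt(11), sqrt(13), 4, sqrt( 17),8,5*sqrt( 11) ] 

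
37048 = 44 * 842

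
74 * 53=3922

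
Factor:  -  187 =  - 11^1*17^1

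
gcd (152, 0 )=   152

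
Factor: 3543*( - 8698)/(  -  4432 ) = 15408507/2216 = 2^( - 3 )*3^1*277^( - 1 )*1181^1*4349^1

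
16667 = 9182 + 7485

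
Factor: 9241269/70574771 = 3^1*107^1*28789^1*70574771^ ( - 1 ) 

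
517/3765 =517/3765 = 0.14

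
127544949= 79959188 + 47585761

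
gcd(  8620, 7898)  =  2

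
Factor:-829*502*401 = -166879358 =- 2^1*251^1*401^1*829^1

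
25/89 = 25/89 = 0.28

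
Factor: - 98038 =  - 2^1*49019^1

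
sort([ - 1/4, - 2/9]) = [  -  1/4, - 2/9 ]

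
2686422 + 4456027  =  7142449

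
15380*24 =369120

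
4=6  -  2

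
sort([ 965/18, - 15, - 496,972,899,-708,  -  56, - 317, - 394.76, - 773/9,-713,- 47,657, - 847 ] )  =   [ - 847, - 713, -708, - 496, - 394.76, - 317, - 773/9, - 56 , - 47, - 15,  965/18,657, 899, 972 ]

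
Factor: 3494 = 2^1*1747^1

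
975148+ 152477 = 1127625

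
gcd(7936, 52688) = 16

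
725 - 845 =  - 120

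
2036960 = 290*7024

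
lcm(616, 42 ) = 1848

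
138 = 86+52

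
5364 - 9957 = - 4593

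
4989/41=121+ 28/41 = 121.68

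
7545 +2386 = 9931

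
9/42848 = 9/42848 = 0.00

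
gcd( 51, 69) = 3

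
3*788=2364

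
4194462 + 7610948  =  11805410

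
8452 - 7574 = 878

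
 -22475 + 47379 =24904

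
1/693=1/693 = 0.00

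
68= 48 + 20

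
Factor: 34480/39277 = 2^4*5^1*7^(  -  1 ) * 31^(-1)*181^( - 1)  *  431^1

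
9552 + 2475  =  12027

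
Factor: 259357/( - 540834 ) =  - 2^( - 1 )* 3^( -1 )*7^1*67^1*163^( - 1) =- 469/978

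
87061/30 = 2902 + 1/30 = 2902.03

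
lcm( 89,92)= 8188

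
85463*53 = 4529539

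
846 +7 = 853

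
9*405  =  3645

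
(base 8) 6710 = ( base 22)768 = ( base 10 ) 3528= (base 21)800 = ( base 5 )103103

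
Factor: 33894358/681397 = 2^1 * 19^( - 1)*2069^1*8191^1 * 35863^( - 1) 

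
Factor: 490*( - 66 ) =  - 2^2*3^1* 5^1*7^2*11^1 = - 32340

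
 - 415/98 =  - 5 + 75/98 = - 4.23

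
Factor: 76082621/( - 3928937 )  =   - 3928937^(-1)*76082621^1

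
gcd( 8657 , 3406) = 1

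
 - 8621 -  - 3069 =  - 5552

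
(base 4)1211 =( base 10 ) 101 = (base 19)56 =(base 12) 85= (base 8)145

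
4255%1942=371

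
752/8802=376/4401 =0.09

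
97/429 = 97/429 = 0.23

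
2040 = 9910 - 7870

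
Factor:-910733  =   - 41^1 * 97^1*229^1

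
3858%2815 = 1043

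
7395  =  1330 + 6065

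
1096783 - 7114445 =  - 6017662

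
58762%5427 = 4492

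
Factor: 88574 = 2^1 * 67^1*661^1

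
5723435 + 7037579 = 12761014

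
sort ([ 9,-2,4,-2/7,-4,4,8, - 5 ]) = [ - 5, - 4, - 2,-2/7, 4, 4, 8,9]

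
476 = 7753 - 7277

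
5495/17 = 5495/17 = 323.24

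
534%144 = 102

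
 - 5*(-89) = 445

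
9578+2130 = 11708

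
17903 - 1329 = 16574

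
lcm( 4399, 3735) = 197955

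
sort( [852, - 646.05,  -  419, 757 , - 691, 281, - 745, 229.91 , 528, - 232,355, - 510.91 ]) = [  -  745,-691, - 646.05, - 510.91, -419, - 232, 229.91,281,  355,  528, 757,852]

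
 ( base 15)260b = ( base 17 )1B12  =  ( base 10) 8111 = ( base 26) bpp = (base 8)17657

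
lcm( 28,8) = 56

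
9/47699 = 9/47699 = 0.00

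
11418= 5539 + 5879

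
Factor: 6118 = 2^1*7^1*19^1*23^1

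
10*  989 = 9890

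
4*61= 244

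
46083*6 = 276498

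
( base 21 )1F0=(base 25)156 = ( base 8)1364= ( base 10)756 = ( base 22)1c8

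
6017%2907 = 203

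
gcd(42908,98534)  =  2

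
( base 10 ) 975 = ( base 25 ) 1E0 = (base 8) 1717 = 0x3CF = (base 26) 1bd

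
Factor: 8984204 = 2^2*2246051^1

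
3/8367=1/2789=0.00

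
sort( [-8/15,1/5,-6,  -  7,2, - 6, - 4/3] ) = [-7, - 6,-6, - 4/3, - 8/15,1/5,2] 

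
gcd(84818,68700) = 2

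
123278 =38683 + 84595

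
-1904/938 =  - 3 + 65/67 = -2.03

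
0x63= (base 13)78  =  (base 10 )99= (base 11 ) 90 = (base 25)3o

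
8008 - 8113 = -105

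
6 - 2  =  4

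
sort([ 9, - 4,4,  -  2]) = [-4, - 2,4,9] 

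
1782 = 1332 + 450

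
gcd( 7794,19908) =18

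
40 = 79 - 39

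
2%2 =0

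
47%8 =7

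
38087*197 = 7503139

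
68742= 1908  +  66834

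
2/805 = 2/805 =0.00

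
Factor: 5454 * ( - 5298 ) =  - 28895292 = -2^2*3^4*101^1* 883^1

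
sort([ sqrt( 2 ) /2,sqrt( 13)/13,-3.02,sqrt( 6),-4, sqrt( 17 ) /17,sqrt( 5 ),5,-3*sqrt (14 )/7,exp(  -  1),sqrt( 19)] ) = [ - 4, - 3.02,  -  3 * sqrt( 14)/7 , sqrt( 17 )/17,sqrt( 13) /13, exp ( - 1 ),sqrt(2)/2,sqrt(5),sqrt ( 6 ),sqrt (19 ), 5 ]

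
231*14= 3234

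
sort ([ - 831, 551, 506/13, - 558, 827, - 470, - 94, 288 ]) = [ - 831 ,  -  558,  -  470, - 94, 506/13,288,551,  827]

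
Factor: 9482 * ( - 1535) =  - 14554870  =  - 2^1*5^1*11^1*307^1*431^1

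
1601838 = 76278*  21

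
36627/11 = 36627/11 = 3329.73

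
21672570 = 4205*5154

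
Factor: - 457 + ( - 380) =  - 3^3*31^1 =-837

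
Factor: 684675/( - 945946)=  - 2^( - 1 ) * 3^2 * 5^2 * 17^1*79^(-1)  *  179^1 * 5987^( - 1)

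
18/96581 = 18/96581 = 0.00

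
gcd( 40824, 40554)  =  54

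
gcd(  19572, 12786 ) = 6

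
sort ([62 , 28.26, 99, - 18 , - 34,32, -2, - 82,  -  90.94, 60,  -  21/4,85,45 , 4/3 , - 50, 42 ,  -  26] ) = [ - 90.94, - 82,  -  50,-34 ,-26 , - 18,-21/4, - 2, 4/3,28.26,32,42, 45, 60,  62, 85,  99] 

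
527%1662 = 527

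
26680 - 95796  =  - 69116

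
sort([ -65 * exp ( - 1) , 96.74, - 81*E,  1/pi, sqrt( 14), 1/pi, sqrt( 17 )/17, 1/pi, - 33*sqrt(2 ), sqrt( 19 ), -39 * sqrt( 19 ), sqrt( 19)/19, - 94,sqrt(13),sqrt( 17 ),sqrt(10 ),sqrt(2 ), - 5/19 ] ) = [ - 81 * E, - 39 * sqrt(19 ), - 94, - 33 * sqrt( 2), -65*exp( - 1 ), - 5/19, sqrt( 19)/19,sqrt( 17) /17, 1/pi, 1/pi, 1/pi, sqrt( 2), sqrt(10 ), sqrt( 13 ),sqrt (14 ), sqrt(17),sqrt( 19 ), 96.74 ] 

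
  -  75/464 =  - 1 + 389/464 = - 0.16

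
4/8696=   1/2174 = 0.00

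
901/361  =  901/361= 2.50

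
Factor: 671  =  11^1*61^1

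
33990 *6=203940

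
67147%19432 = 8851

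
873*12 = 10476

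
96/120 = 4/5 =0.80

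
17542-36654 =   -  19112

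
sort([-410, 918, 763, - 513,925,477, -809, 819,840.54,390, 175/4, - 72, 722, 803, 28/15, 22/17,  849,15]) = [ - 809,-513 ,-410, - 72, 22/17, 28/15,15, 175/4,390,477, 722 , 763, 803,819,840.54, 849, 918, 925]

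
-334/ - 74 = 167/37 = 4.51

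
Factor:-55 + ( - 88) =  - 11^1*13^1 = - 143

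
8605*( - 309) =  - 2658945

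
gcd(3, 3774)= 3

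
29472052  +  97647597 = 127119649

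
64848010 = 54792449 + 10055561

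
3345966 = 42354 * 79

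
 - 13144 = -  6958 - 6186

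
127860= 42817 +85043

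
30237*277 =8375649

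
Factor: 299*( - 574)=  - 171626 = - 2^1 * 7^1*13^1*23^1*41^1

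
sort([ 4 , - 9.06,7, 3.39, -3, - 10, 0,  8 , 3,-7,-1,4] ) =[ - 10, - 9.06, - 7, - 3, - 1,0, 3,3.39, 4,  4, 7,8]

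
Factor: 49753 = 11^1*4523^1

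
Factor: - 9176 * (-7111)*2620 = 2^5*5^1 * 13^1 * 31^1*37^1 * 131^1 *547^1 = 170956404320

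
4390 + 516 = 4906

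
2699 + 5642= 8341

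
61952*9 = 557568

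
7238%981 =371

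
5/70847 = 5/70847 = 0.00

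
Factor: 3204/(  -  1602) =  - 2^1 = - 2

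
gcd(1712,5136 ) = 1712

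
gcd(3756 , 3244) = 4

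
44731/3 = 44731/3 =14910.33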